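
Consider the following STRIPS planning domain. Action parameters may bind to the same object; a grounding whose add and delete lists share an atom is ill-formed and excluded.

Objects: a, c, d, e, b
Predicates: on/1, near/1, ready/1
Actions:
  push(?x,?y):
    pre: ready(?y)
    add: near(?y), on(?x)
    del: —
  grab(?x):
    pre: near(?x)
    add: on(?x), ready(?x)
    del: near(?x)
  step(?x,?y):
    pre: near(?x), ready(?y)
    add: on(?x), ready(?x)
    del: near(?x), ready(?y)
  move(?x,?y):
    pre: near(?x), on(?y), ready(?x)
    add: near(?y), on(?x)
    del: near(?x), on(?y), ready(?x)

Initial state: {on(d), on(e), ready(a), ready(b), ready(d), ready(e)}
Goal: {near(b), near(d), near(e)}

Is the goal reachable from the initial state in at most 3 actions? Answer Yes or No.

Yes

1. push(a,d)  →  {near(d), on(a), on(d), on(e), ready(a), ready(b), ready(d), ready(e)}
2. push(a,e)  →  {near(d), near(e), on(a), on(d), on(e), ready(a), ready(b), ready(d), ready(e)}
3. push(a,b)  →  {near(b), near(d), near(e), on(a), on(d), on(e), ready(a), ready(b), ready(d), ready(e)}
optimal plan length = 3; 3 ≤ 3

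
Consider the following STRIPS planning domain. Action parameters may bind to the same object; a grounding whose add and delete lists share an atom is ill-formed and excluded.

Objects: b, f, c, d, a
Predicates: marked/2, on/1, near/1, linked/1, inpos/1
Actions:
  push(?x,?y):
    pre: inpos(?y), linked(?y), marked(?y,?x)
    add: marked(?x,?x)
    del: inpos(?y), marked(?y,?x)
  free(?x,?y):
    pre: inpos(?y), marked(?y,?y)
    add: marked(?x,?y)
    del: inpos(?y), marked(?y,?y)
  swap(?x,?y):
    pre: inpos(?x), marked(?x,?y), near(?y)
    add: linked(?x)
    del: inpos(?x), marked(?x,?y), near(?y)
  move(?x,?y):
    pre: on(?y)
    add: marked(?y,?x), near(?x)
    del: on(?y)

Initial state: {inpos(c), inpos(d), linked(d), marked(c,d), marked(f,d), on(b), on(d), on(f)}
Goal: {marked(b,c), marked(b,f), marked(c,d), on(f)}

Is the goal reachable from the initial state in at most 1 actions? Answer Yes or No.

No

1. move(f,b)  →  {inpos(c), inpos(d), linked(d), marked(b,f), marked(c,d), marked(f,d), near(f), on(d), on(f)}
2. move(c,d)  →  {inpos(c), inpos(d), linked(d), marked(b,f), marked(c,d), marked(d,c), marked(f,d), near(c), near(f), on(f)}
3. push(c,d)  →  {inpos(c), linked(d), marked(b,f), marked(c,c), marked(c,d), marked(f,d), near(c), near(f), on(f)}
4. free(b,c)  →  {linked(d), marked(b,c), marked(b,f), marked(c,d), marked(f,d), near(c), near(f), on(f)}
optimal plan length = 4; 4 > 1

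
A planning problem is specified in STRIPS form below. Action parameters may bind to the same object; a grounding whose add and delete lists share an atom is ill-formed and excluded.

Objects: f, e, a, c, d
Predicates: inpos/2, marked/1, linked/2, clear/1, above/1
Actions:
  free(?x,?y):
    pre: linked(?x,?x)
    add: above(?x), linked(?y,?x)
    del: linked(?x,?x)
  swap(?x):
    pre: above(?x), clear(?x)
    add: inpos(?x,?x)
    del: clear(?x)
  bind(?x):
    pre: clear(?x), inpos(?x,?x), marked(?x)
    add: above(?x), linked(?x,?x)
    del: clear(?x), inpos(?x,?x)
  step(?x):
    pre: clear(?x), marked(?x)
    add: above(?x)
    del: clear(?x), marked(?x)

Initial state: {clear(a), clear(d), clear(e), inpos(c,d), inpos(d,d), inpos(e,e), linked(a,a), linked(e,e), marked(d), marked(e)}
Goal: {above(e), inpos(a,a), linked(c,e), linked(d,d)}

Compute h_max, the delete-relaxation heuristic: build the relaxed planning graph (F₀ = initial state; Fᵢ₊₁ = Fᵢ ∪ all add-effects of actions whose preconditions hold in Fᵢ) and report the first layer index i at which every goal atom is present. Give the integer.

2

F0 = init (10 atoms)
F1 = F0 ∪ {above(a), above(d), above(e), linked(a,e), linked(c,a), linked(c,e), linked(d,a), linked(d,d), linked(d,e), linked(e,a), linked(f,a), linked(f,e)}  (22 atoms)
F2 = F1 ∪ {inpos(a,a), linked(a,d), linked(c,d), linked(e,d), linked(f,d)}  (27 atoms)
goal ⊆ F2  ⇒  h_max = 2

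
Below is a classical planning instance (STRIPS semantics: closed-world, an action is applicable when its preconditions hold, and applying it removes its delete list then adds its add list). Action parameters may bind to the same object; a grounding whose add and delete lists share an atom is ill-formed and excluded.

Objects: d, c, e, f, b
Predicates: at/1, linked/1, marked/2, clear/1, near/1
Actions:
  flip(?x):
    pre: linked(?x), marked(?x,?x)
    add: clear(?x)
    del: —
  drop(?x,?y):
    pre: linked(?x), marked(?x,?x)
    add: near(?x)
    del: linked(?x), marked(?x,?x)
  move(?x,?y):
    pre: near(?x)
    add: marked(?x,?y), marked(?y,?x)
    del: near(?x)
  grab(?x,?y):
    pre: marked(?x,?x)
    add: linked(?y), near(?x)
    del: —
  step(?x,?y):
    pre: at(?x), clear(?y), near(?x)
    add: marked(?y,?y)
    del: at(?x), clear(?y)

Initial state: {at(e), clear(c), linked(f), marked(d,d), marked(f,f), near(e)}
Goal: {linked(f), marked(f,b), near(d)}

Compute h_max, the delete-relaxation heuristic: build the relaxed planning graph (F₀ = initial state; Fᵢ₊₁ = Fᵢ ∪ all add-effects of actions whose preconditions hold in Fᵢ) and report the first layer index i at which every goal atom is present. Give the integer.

F0 = init (6 atoms)
F1 = F0 ∪ {clear(f), linked(b), linked(c), linked(d), linked(e), marked(b,e), marked(c,c), marked(c,e), marked(d,e), marked(e,b), marked(e,c), marked(e,d), marked(e,e), marked(e,f), marked(f,e), near(d), near(f)}  (23 atoms)
F2 = F1 ∪ {clear(d), clear(e), marked(b,d), marked(b,f), marked(c,d), marked(c,f), marked(d,b), marked(d,c), marked(d,f), marked(f,b), marked(f,c), marked(f,d), near(c)}  (36 atoms)
goal ⊆ F2  ⇒  h_max = 2

2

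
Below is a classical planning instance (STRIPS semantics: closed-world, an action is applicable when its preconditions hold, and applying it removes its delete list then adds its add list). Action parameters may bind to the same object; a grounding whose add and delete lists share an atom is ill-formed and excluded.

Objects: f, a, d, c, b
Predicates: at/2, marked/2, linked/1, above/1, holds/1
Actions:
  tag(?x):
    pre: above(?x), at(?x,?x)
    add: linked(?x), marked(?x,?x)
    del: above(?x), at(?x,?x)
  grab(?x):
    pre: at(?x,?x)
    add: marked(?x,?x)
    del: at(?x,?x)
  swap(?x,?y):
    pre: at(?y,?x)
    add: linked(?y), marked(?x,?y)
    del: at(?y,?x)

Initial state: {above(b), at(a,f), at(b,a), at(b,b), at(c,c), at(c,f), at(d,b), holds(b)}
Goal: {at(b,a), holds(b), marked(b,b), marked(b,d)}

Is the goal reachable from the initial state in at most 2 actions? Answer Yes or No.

Yes

1. tag(b)  →  {at(a,f), at(b,a), at(c,c), at(c,f), at(d,b), holds(b), linked(b), marked(b,b)}
2. swap(b,d)  →  {at(a,f), at(b,a), at(c,c), at(c,f), holds(b), linked(b), linked(d), marked(b,b), marked(b,d)}
optimal plan length = 2; 2 ≤ 2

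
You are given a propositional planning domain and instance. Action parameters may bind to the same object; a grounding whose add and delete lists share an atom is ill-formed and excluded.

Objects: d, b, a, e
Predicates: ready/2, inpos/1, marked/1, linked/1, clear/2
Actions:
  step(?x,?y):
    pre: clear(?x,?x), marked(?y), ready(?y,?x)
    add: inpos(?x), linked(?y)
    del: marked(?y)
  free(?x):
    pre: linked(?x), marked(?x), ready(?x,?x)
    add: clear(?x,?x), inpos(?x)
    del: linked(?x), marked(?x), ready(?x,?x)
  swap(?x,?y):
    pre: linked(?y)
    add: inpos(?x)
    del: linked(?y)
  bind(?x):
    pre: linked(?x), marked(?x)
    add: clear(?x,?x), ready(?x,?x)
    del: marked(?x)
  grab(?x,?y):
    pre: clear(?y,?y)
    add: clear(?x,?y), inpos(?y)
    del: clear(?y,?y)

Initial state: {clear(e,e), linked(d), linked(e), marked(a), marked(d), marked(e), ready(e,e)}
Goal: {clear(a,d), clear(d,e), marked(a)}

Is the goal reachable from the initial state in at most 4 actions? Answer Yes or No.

1. bind(d)  →  {clear(d,d), clear(e,e), linked(d), linked(e), marked(a), marked(e), ready(d,d), ready(e,e)}
2. grab(d,e)  →  {clear(d,d), clear(d,e), inpos(e), linked(d), linked(e), marked(a), marked(e), ready(d,d), ready(e,e)}
3. grab(a,d)  →  {clear(a,d), clear(d,e), inpos(d), inpos(e), linked(d), linked(e), marked(a), marked(e), ready(d,d), ready(e,e)}
optimal plan length = 3; 3 ≤ 4

Yes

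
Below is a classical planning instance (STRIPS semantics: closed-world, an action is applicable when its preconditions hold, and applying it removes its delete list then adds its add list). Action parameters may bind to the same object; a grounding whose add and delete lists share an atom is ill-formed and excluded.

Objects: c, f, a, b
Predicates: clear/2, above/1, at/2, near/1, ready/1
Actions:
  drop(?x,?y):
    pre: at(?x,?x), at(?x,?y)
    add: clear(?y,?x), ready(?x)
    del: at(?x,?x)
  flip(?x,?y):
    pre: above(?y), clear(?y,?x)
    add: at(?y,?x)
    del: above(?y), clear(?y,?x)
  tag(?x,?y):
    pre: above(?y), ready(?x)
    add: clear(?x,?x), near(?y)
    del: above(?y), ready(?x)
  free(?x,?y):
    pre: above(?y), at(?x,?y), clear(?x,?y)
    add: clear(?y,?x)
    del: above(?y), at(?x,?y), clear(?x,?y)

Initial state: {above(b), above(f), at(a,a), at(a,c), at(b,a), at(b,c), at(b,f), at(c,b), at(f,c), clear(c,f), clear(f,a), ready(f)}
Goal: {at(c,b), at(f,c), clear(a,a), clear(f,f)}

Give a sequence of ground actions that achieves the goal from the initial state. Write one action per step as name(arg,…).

1. drop(a,a)  →  {above(b), above(f), at(a,c), at(b,a), at(b,c), at(b,f), at(c,b), at(f,c), clear(a,a), clear(c,f), clear(f,a), ready(a), ready(f)}
2. tag(f,f)  →  {above(b), at(a,c), at(b,a), at(b,c), at(b,f), at(c,b), at(f,c), clear(a,a), clear(c,f), clear(f,a), clear(f,f), near(f), ready(a)}

drop(a,a); tag(f,f)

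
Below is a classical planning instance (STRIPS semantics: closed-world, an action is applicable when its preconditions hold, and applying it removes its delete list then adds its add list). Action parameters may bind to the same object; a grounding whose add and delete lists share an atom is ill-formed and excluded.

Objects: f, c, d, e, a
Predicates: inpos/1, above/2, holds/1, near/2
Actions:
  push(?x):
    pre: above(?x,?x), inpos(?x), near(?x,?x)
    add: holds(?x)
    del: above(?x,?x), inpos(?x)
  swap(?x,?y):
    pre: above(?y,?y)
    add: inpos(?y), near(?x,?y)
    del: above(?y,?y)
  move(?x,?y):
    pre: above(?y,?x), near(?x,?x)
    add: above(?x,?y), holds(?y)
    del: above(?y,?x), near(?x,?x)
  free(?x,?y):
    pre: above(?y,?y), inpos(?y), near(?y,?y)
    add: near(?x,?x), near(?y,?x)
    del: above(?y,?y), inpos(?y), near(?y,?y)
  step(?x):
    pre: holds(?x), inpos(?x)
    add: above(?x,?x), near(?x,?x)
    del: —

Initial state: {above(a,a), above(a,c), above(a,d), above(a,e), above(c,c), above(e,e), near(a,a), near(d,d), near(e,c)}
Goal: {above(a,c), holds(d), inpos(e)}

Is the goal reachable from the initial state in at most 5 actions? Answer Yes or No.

Yes

1. swap(f,e)  →  {above(a,a), above(a,c), above(a,d), above(a,e), above(c,c), inpos(e), near(a,a), near(d,d), near(e,c), near(f,e)}
2. move(d,a)  →  {above(a,a), above(a,c), above(a,e), above(c,c), above(d,a), holds(a), inpos(e), near(a,a), near(e,c), near(f,e)}
3. move(a,d)  →  {above(a,a), above(a,c), above(a,d), above(a,e), above(c,c), holds(a), holds(d), inpos(e), near(e,c), near(f,e)}
optimal plan length = 3; 3 ≤ 5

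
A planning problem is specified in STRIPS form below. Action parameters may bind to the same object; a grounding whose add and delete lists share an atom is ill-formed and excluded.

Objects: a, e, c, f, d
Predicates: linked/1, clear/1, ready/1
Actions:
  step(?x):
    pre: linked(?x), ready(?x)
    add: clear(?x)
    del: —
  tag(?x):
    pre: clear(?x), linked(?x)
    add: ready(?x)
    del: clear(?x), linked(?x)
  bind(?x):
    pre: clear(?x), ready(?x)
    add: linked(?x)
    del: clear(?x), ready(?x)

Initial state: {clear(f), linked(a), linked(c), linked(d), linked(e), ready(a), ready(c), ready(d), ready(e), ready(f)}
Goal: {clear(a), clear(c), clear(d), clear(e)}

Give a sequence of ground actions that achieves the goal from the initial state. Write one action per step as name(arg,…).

step(a); step(e); step(c); step(d)

1. step(a)  →  {clear(a), clear(f), linked(a), linked(c), linked(d), linked(e), ready(a), ready(c), ready(d), ready(e), ready(f)}
2. step(e)  →  {clear(a), clear(e), clear(f), linked(a), linked(c), linked(d), linked(e), ready(a), ready(c), ready(d), ready(e), ready(f)}
3. step(c)  →  {clear(a), clear(c), clear(e), clear(f), linked(a), linked(c), linked(d), linked(e), ready(a), ready(c), ready(d), ready(e), ready(f)}
4. step(d)  →  {clear(a), clear(c), clear(d), clear(e), clear(f), linked(a), linked(c), linked(d), linked(e), ready(a), ready(c), ready(d), ready(e), ready(f)}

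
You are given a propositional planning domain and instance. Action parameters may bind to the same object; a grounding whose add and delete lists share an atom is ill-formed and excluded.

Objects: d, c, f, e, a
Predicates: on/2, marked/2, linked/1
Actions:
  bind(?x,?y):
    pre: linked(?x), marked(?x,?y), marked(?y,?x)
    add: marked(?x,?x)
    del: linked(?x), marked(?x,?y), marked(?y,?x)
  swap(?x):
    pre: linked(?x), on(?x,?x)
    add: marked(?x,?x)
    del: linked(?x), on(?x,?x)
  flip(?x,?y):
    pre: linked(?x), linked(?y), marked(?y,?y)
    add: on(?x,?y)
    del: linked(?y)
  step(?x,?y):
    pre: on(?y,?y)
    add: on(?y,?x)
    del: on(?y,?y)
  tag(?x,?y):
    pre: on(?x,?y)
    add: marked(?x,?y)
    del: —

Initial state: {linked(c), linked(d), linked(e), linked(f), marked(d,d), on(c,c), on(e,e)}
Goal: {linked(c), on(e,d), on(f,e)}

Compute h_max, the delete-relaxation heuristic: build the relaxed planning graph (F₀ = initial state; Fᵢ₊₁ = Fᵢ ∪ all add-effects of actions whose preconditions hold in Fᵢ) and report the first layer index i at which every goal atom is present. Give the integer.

F0 = init (7 atoms)
F1 = F0 ∪ {marked(c,c), marked(e,e), on(c,a), on(c,d), on(c,e), on(c,f), on(d,d), on(e,a), on(e,c), on(e,d), on(e,f), on(f,d)}  (19 atoms)
F2 = F1 ∪ {marked(c,a), marked(c,d), marked(c,e), marked(c,f), marked(e,a), marked(e,c), marked(e,d), marked(e,f), marked(f,d), on(d,a), on(d,c), on(d,e), on(d,f), on(f,c), on(f,e)}  (34 atoms)
goal ⊆ F2  ⇒  h_max = 2

2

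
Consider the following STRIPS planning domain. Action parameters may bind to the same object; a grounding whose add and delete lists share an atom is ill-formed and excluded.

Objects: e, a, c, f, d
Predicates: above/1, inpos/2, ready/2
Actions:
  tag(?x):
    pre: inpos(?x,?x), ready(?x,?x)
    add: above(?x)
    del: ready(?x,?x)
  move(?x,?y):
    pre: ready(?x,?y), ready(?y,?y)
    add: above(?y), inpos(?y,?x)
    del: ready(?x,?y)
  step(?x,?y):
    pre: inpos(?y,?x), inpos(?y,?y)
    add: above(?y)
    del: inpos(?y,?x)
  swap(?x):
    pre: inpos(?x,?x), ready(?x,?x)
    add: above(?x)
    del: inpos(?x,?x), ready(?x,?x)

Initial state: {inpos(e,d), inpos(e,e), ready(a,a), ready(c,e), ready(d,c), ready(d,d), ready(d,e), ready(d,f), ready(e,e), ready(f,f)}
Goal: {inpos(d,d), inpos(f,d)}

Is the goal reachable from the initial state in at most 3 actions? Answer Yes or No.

Yes

1. move(d,f)  →  {above(f), inpos(e,d), inpos(e,e), inpos(f,d), ready(a,a), ready(c,e), ready(d,c), ready(d,d), ready(d,e), ready(e,e), ready(f,f)}
2. move(d,d)  →  {above(d), above(f), inpos(d,d), inpos(e,d), inpos(e,e), inpos(f,d), ready(a,a), ready(c,e), ready(d,c), ready(d,e), ready(e,e), ready(f,f)}
optimal plan length = 2; 2 ≤ 3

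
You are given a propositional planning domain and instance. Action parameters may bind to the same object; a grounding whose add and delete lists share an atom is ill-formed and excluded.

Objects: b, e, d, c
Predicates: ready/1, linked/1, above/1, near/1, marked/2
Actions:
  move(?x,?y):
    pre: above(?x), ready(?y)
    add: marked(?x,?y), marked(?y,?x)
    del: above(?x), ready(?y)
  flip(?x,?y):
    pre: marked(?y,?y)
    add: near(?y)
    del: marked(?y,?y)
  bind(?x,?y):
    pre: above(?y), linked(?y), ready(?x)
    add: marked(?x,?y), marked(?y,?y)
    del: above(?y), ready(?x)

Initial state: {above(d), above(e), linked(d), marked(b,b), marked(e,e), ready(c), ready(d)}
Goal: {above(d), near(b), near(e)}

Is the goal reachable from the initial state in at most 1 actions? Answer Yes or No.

No

1. flip(b,b)  →  {above(d), above(e), linked(d), marked(e,e), near(b), ready(c), ready(d)}
2. flip(b,e)  →  {above(d), above(e), linked(d), near(b), near(e), ready(c), ready(d)}
optimal plan length = 2; 2 > 1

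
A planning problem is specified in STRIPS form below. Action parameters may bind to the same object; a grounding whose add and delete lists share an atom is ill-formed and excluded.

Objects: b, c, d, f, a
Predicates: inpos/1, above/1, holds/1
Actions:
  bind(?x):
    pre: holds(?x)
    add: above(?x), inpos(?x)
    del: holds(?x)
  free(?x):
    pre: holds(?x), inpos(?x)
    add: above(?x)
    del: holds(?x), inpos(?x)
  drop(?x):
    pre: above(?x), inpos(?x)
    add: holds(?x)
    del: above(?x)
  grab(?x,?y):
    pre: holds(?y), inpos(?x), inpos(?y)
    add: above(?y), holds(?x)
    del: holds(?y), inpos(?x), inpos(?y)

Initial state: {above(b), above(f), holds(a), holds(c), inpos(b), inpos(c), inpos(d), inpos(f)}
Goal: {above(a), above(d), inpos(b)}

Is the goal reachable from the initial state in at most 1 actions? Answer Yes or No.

No

1. bind(a)  →  {above(a), above(b), above(f), holds(c), inpos(a), inpos(b), inpos(c), inpos(d), inpos(f)}
2. grab(d,c)  →  {above(a), above(b), above(c), above(f), holds(d), inpos(a), inpos(b), inpos(f)}
3. bind(d)  →  {above(a), above(b), above(c), above(d), above(f), inpos(a), inpos(b), inpos(d), inpos(f)}
optimal plan length = 3; 3 > 1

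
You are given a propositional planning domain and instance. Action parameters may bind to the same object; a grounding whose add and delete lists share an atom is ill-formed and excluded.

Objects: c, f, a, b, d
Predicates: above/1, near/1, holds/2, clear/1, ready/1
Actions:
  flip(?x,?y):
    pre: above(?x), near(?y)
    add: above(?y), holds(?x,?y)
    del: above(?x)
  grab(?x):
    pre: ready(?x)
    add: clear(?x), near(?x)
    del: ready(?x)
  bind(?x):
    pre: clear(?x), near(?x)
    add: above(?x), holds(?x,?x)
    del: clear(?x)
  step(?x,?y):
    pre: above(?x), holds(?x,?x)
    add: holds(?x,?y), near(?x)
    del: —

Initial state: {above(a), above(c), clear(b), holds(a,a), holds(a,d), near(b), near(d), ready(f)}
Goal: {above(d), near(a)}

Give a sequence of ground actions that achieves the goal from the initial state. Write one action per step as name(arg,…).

1. flip(c,d)  →  {above(a), above(d), clear(b), holds(a,a), holds(a,d), holds(c,d), near(b), near(d), ready(f)}
2. step(a,c)  →  {above(a), above(d), clear(b), holds(a,a), holds(a,c), holds(a,d), holds(c,d), near(a), near(b), near(d), ready(f)}

flip(c,d); step(a,c)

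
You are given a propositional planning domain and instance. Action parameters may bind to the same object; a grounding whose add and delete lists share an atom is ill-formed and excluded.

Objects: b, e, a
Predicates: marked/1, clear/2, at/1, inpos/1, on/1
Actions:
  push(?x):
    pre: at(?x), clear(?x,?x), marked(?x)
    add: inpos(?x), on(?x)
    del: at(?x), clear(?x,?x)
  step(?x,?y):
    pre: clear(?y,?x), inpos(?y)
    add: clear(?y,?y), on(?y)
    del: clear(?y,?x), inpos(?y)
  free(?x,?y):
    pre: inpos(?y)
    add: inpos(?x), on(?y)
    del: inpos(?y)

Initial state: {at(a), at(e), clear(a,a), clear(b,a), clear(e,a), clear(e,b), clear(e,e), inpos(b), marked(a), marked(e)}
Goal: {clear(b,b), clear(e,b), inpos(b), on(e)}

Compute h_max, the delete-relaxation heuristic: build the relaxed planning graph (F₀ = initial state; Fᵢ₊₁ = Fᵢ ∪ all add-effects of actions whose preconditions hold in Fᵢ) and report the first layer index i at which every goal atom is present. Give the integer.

F0 = init (10 atoms)
F1 = F0 ∪ {clear(b,b), inpos(a), inpos(e), on(a), on(b), on(e)}  (16 atoms)
goal ⊆ F1  ⇒  h_max = 1

1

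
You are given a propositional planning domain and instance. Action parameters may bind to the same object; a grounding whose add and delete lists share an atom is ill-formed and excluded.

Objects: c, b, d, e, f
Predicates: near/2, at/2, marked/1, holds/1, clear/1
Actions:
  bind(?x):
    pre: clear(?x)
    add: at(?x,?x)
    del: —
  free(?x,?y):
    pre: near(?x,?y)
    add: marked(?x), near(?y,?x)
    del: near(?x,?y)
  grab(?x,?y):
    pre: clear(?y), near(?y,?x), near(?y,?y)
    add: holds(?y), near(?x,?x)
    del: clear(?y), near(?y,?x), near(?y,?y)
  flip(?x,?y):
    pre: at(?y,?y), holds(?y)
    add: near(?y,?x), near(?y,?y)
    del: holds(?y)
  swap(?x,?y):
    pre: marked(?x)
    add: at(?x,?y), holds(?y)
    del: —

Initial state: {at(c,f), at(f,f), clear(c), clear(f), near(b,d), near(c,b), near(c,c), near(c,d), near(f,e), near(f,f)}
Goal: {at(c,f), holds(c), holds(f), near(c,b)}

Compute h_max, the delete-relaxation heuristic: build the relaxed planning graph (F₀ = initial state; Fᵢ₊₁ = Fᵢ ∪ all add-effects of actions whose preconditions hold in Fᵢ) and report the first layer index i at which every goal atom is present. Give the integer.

F0 = init (10 atoms)
F1 = F0 ∪ {at(c,c), holds(c), holds(f), marked(b), marked(c), marked(f), near(b,b), near(b,c), near(d,b), near(d,c), near(d,d), near(e,e), near(e,f)}  (23 atoms)
goal ⊆ F1  ⇒  h_max = 1

1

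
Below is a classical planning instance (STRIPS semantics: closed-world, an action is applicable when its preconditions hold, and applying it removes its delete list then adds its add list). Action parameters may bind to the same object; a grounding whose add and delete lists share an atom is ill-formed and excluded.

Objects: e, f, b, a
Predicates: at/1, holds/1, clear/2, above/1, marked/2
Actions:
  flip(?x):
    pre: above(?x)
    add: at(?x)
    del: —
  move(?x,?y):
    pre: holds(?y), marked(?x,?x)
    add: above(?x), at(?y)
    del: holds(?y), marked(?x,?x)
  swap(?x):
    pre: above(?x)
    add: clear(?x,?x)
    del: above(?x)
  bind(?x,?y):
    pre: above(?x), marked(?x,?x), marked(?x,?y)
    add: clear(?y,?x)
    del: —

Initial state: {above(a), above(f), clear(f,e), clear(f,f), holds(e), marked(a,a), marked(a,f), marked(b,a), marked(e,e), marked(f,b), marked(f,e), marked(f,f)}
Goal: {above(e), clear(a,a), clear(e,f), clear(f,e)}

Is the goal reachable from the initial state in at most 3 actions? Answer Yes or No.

Yes

1. move(e,e)  →  {above(a), above(e), above(f), at(e), clear(f,e), clear(f,f), marked(a,a), marked(a,f), marked(b,a), marked(f,b), marked(f,e), marked(f,f)}
2. swap(a)  →  {above(e), above(f), at(e), clear(a,a), clear(f,e), clear(f,f), marked(a,a), marked(a,f), marked(b,a), marked(f,b), marked(f,e), marked(f,f)}
3. bind(f,e)  →  {above(e), above(f), at(e), clear(a,a), clear(e,f), clear(f,e), clear(f,f), marked(a,a), marked(a,f), marked(b,a), marked(f,b), marked(f,e), marked(f,f)}
optimal plan length = 3; 3 ≤ 3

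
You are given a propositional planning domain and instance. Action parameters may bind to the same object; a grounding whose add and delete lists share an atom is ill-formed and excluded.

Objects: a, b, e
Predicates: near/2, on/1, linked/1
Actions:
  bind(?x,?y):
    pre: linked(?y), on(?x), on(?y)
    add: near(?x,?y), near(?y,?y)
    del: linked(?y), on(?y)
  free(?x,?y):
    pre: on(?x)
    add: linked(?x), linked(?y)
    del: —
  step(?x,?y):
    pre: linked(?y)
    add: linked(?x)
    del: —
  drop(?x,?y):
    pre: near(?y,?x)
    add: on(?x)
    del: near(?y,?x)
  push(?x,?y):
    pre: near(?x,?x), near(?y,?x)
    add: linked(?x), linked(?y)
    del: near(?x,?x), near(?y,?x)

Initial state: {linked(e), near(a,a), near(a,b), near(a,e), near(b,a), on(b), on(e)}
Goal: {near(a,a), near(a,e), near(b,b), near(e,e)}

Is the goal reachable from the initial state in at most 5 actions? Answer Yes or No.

Yes

1. bind(b,e)  →  {near(a,a), near(a,b), near(a,e), near(b,a), near(b,e), near(e,e), on(b)}
2. free(b,a)  →  {linked(a), linked(b), near(a,a), near(a,b), near(a,e), near(b,a), near(b,e), near(e,e), on(b)}
3. bind(b,b)  →  {linked(a), near(a,a), near(a,b), near(a,e), near(b,a), near(b,b), near(b,e), near(e,e)}
optimal plan length = 3; 3 ≤ 5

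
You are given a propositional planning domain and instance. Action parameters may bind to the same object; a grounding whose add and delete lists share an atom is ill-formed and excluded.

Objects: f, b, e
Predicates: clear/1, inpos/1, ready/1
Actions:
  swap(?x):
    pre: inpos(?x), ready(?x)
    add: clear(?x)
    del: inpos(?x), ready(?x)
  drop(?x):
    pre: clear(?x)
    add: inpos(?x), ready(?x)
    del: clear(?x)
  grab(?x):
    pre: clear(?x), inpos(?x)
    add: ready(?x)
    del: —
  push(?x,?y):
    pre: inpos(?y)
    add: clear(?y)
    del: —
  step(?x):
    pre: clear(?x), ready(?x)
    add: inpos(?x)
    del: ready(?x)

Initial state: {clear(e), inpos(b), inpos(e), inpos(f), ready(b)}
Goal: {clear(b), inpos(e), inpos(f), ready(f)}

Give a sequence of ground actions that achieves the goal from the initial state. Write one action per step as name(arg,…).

1. swap(b)  →  {clear(b), clear(e), inpos(e), inpos(f)}
2. push(f,f)  →  {clear(b), clear(e), clear(f), inpos(e), inpos(f)}
3. drop(f)  →  {clear(b), clear(e), inpos(e), inpos(f), ready(f)}

swap(b); push(f,f); drop(f)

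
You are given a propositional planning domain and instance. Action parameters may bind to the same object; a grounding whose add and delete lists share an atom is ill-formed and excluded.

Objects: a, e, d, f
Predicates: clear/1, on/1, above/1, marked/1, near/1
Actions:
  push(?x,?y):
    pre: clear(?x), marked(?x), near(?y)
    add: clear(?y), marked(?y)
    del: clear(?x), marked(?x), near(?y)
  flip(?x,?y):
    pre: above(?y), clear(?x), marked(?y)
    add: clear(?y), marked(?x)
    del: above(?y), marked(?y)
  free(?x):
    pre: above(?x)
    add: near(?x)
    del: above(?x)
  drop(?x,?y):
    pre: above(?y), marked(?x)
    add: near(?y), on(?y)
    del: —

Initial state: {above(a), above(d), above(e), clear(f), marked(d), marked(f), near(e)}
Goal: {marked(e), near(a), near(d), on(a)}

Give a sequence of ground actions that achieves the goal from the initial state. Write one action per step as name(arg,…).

1. push(f,e)  →  {above(a), above(d), above(e), clear(e), marked(d), marked(e)}
2. free(d)  →  {above(a), above(e), clear(e), marked(d), marked(e), near(d)}
3. drop(e,a)  →  {above(a), above(e), clear(e), marked(d), marked(e), near(a), near(d), on(a)}

push(f,e); free(d); drop(e,a)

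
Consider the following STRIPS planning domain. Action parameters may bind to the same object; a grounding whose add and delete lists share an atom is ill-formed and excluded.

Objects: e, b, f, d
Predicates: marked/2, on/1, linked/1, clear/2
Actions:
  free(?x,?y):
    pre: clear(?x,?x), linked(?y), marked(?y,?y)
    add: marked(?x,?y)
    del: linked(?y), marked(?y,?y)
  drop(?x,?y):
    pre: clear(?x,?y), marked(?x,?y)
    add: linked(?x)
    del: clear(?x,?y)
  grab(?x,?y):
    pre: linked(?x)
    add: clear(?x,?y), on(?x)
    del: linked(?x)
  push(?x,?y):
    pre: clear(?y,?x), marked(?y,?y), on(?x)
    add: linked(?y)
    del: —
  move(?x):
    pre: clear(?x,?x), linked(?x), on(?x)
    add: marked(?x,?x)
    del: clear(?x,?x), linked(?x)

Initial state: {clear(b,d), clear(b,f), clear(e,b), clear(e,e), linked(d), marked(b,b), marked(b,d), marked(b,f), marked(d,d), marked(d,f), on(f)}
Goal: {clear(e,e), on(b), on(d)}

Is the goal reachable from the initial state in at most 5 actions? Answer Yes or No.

1. drop(b,f)  →  {clear(b,d), clear(e,b), clear(e,e), linked(b), linked(d), marked(b,b), marked(b,d), marked(b,f), marked(d,d), marked(d,f), on(f)}
2. grab(b,e)  →  {clear(b,d), clear(b,e), clear(e,b), clear(e,e), linked(d), marked(b,b), marked(b,d), marked(b,f), marked(d,d), marked(d,f), on(b), on(f)}
3. grab(d,e)  →  {clear(b,d), clear(b,e), clear(d,e), clear(e,b), clear(e,e), marked(b,b), marked(b,d), marked(b,f), marked(d,d), marked(d,f), on(b), on(d), on(f)}
optimal plan length = 3; 3 ≤ 5

Yes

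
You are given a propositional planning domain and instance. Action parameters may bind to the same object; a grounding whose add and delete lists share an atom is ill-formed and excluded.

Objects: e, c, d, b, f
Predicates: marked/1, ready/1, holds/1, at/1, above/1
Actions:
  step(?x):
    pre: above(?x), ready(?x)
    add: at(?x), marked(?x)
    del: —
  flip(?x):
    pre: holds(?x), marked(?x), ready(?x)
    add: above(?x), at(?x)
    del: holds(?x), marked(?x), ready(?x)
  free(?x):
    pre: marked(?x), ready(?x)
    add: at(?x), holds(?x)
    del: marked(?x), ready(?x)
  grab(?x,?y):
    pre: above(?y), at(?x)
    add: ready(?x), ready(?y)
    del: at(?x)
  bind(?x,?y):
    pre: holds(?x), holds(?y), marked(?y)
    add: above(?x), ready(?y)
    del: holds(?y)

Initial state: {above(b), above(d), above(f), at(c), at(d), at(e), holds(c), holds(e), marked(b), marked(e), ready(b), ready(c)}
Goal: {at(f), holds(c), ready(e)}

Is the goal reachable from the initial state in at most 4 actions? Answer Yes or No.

Yes

1. grab(e,f)  →  {above(b), above(d), above(f), at(c), at(d), holds(c), holds(e), marked(b), marked(e), ready(b), ready(c), ready(e), ready(f)}
2. step(f)  →  {above(b), above(d), above(f), at(c), at(d), at(f), holds(c), holds(e), marked(b), marked(e), marked(f), ready(b), ready(c), ready(e), ready(f)}
optimal plan length = 2; 2 ≤ 4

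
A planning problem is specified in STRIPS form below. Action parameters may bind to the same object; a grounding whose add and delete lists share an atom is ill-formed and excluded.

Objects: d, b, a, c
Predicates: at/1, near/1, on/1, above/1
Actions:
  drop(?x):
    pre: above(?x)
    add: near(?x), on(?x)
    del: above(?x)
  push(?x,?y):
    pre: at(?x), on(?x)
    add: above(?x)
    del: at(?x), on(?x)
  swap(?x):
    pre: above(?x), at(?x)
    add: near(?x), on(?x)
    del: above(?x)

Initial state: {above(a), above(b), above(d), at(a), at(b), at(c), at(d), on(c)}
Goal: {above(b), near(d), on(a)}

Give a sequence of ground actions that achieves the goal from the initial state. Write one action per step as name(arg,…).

drop(d); drop(a)

1. drop(d)  →  {above(a), above(b), at(a), at(b), at(c), at(d), near(d), on(c), on(d)}
2. drop(a)  →  {above(b), at(a), at(b), at(c), at(d), near(a), near(d), on(a), on(c), on(d)}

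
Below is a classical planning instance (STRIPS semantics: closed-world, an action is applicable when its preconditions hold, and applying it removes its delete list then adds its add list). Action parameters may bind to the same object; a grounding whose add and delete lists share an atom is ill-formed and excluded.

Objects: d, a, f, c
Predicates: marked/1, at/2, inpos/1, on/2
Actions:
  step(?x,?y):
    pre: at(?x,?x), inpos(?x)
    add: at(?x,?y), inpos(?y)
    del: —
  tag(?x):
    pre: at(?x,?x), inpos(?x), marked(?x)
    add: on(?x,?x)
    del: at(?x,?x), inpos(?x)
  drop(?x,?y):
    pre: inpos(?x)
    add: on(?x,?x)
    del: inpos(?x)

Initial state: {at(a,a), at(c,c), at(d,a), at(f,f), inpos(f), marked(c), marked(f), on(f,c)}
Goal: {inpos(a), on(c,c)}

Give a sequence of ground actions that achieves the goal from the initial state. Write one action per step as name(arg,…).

step(f,a); step(a,c); tag(c)

1. step(f,a)  →  {at(a,a), at(c,c), at(d,a), at(f,a), at(f,f), inpos(a), inpos(f), marked(c), marked(f), on(f,c)}
2. step(a,c)  →  {at(a,a), at(a,c), at(c,c), at(d,a), at(f,a), at(f,f), inpos(a), inpos(c), inpos(f), marked(c), marked(f), on(f,c)}
3. tag(c)  →  {at(a,a), at(a,c), at(d,a), at(f,a), at(f,f), inpos(a), inpos(f), marked(c), marked(f), on(c,c), on(f,c)}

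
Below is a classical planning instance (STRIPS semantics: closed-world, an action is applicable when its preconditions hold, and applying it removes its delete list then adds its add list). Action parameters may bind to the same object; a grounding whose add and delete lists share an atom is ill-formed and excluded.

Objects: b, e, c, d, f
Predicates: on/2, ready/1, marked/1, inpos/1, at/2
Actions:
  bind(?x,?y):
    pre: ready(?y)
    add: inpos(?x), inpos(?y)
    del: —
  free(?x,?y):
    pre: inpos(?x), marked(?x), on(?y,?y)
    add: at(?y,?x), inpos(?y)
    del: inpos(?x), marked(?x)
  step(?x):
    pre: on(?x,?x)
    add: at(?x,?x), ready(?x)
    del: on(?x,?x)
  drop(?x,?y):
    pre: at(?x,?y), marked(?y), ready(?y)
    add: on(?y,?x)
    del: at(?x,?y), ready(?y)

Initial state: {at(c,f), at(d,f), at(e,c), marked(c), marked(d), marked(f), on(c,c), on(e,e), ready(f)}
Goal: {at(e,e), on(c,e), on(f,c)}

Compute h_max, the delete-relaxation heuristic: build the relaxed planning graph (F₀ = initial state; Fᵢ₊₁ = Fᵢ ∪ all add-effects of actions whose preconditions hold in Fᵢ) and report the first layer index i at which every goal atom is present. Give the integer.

2

F0 = init (9 atoms)
F1 = F0 ∪ {at(c,c), at(e,e), inpos(b), inpos(c), inpos(d), inpos(e), inpos(f), on(f,c), on(f,d), ready(c), ready(e)}  (20 atoms)
F2 = F1 ∪ {at(c,d), at(e,d), at(e,f), on(c,e)}  (24 atoms)
goal ⊆ F2  ⇒  h_max = 2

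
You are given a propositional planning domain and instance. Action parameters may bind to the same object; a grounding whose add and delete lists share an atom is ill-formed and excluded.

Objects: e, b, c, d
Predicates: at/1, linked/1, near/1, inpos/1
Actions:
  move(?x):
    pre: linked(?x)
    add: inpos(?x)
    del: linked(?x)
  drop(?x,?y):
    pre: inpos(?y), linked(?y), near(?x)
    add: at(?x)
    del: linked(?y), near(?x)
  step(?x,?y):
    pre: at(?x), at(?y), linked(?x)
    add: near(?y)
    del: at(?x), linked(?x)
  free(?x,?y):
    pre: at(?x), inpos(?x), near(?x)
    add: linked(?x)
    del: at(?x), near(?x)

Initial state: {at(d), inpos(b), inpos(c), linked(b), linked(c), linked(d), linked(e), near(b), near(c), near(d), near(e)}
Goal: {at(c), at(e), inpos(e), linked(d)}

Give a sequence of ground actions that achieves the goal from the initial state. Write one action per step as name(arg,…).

move(e); drop(e,b); drop(c,c)

1. move(e)  →  {at(d), inpos(b), inpos(c), inpos(e), linked(b), linked(c), linked(d), near(b), near(c), near(d), near(e)}
2. drop(e,b)  →  {at(d), at(e), inpos(b), inpos(c), inpos(e), linked(c), linked(d), near(b), near(c), near(d)}
3. drop(c,c)  →  {at(c), at(d), at(e), inpos(b), inpos(c), inpos(e), linked(d), near(b), near(d)}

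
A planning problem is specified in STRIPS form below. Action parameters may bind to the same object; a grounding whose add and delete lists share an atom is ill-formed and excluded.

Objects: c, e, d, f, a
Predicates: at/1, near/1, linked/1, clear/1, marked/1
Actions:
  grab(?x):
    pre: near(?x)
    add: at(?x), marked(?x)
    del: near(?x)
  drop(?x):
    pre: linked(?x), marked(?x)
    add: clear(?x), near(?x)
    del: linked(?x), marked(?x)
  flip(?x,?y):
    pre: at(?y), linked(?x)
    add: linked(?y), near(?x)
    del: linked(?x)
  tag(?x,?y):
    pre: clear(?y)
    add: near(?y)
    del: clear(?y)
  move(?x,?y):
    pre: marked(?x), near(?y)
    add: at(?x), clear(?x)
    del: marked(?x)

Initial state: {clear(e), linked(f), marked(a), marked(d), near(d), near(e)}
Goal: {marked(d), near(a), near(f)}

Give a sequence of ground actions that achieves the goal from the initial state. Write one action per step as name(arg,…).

1. move(a,e)  →  {at(a), clear(a), clear(e), linked(f), marked(d), near(d), near(e)}
2. flip(f,a)  →  {at(a), clear(a), clear(e), linked(a), marked(d), near(d), near(e), near(f)}
3. tag(c,a)  →  {at(a), clear(e), linked(a), marked(d), near(a), near(d), near(e), near(f)}

move(a,e); flip(f,a); tag(c,a)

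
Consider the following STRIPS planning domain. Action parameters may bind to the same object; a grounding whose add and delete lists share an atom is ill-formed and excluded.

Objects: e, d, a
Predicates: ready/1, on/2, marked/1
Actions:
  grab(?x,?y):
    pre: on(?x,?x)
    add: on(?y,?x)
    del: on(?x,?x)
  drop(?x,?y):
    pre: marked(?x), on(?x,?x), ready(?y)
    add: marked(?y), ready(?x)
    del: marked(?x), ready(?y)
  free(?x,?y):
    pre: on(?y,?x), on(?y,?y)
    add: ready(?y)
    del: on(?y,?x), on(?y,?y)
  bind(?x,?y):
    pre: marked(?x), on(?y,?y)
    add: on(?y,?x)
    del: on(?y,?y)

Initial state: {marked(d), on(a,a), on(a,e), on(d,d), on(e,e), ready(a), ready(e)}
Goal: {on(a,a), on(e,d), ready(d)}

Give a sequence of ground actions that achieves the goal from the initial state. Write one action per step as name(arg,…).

1. drop(d,e)  →  {marked(e), on(a,a), on(a,e), on(d,d), on(e,e), ready(a), ready(d)}
2. grab(d,e)  →  {marked(e), on(a,a), on(a,e), on(e,d), on(e,e), ready(a), ready(d)}

drop(d,e); grab(d,e)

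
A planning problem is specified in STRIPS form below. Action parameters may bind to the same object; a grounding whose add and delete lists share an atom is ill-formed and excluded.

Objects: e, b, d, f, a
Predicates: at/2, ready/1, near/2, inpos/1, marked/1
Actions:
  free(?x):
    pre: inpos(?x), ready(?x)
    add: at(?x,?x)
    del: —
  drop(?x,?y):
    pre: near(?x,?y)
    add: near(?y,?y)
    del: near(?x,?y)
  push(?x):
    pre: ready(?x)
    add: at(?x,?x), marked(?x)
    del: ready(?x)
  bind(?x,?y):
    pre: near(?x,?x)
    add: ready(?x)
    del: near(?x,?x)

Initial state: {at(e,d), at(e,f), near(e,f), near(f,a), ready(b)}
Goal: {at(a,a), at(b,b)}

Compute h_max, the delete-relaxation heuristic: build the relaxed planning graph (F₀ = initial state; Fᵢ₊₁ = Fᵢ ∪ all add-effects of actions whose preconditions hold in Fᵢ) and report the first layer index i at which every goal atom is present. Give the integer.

F0 = init (5 atoms)
F1 = F0 ∪ {at(b,b), marked(b), near(a,a), near(f,f)}  (9 atoms)
F2 = F1 ∪ {ready(a), ready(f)}  (11 atoms)
F3 = F2 ∪ {at(a,a), at(f,f), marked(a), marked(f)}  (15 atoms)
goal ⊆ F3  ⇒  h_max = 3

3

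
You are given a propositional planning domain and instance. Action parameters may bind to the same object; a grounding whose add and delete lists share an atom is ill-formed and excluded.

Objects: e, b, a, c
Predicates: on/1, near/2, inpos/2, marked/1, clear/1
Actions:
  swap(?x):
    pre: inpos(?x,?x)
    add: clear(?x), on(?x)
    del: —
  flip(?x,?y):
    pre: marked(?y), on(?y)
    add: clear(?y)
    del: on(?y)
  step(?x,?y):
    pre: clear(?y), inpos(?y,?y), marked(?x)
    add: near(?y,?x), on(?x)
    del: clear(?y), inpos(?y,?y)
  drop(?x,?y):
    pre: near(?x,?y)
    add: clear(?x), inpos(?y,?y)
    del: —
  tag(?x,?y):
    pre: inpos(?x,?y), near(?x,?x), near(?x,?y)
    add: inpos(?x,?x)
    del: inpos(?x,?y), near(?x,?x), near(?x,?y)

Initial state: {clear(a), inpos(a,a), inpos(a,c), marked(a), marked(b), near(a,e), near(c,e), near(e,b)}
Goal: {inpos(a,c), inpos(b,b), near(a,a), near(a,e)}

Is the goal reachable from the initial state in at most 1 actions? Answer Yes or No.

No

1. step(a,a)  →  {inpos(a,c), marked(a), marked(b), near(a,a), near(a,e), near(c,e), near(e,b), on(a)}
2. drop(e,b)  →  {clear(e), inpos(a,c), inpos(b,b), marked(a), marked(b), near(a,a), near(a,e), near(c,e), near(e,b), on(a)}
optimal plan length = 2; 2 > 1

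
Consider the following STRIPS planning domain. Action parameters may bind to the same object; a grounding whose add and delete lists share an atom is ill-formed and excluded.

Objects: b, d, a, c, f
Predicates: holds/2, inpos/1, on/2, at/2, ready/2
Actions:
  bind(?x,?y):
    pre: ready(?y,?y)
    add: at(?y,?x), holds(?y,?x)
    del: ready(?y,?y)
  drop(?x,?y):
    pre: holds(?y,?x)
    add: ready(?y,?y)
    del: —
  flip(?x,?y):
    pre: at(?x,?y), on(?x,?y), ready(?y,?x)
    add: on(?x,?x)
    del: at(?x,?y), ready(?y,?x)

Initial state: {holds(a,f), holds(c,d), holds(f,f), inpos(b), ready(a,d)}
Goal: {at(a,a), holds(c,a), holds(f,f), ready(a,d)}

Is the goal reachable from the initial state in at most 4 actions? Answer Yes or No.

Yes

1. drop(d,c)  →  {holds(a,f), holds(c,d), holds(f,f), inpos(b), ready(a,d), ready(c,c)}
2. bind(a,c)  →  {at(c,a), holds(a,f), holds(c,a), holds(c,d), holds(f,f), inpos(b), ready(a,d)}
3. drop(f,a)  →  {at(c,a), holds(a,f), holds(c,a), holds(c,d), holds(f,f), inpos(b), ready(a,a), ready(a,d)}
4. bind(a,a)  →  {at(a,a), at(c,a), holds(a,a), holds(a,f), holds(c,a), holds(c,d), holds(f,f), inpos(b), ready(a,d)}
optimal plan length = 4; 4 ≤ 4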